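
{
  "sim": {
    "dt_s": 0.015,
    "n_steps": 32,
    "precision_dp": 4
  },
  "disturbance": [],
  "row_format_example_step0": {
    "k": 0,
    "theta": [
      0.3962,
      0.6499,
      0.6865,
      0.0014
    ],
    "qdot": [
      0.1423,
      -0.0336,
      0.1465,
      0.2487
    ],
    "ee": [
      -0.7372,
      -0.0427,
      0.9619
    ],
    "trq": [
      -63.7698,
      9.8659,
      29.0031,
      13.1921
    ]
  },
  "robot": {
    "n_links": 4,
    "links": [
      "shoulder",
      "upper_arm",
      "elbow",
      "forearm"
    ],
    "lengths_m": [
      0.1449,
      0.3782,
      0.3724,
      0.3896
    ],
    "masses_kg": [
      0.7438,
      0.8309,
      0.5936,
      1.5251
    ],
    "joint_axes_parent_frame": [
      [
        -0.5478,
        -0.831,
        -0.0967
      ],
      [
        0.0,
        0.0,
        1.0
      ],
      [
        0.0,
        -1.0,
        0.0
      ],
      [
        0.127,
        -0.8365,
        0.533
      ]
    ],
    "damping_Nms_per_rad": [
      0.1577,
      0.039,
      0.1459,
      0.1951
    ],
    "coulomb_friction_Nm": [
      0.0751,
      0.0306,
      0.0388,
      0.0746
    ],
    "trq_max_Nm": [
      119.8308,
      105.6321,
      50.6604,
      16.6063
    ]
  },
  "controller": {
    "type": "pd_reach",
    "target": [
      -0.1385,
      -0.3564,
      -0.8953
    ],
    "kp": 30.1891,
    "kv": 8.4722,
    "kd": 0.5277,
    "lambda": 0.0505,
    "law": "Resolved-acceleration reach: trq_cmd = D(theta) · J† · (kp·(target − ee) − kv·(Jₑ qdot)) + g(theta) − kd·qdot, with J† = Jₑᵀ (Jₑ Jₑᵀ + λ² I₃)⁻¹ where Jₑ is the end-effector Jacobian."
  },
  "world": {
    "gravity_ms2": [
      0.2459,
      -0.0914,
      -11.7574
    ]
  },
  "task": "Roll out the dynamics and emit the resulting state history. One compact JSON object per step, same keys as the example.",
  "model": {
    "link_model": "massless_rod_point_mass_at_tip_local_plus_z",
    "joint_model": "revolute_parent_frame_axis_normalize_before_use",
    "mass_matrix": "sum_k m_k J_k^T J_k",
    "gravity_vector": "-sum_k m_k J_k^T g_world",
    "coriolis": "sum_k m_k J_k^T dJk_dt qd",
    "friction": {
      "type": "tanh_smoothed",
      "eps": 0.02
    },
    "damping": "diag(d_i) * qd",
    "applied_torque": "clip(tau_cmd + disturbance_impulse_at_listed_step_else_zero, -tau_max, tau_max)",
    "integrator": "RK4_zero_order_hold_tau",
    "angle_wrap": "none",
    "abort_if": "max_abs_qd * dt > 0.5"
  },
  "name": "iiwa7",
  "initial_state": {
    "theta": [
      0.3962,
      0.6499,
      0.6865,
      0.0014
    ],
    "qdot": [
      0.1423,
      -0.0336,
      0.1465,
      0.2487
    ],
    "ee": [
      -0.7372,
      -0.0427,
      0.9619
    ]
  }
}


{"k":1,"theta":[0.3782,0.6052,0.7044,0.0054],"qdot":[-2.5317,-5.7517,2.3072,0.2925],"ee":[-0.74,-0.0448,0.9545],"trq":[-62.6858,13.0511,22.1249,11.1608]}
{"k":2,"theta":[0.3249,0.4952,0.7542,0.0141],"qdot":[-4.5622,-8.6184,4.4431,0.8616],"ee":[-0.7407,-0.0503,0.9385],"trq":[-54.7094,13.8838,15.9635,9.2066]}
{"k":3,"theta":[0.2466,0.364,0.8339,0.0356],"qdot":[-5.8628,-8.6739,6.2138,1.9791],"ee":[-0.7367,-0.0584,0.9135],"trq":[-38.1134,12.0191,11.7611,7.2771]}
{"k":4,"theta":[0.1545,0.2457,0.9349,0.0739],"qdot":[-6.4044,-7.1014,7.2266,3.0718],"ee":[-0.7266,-0.0686,0.8797],"trq":[-21.9119,9.2058,9.1326,5.5448]}
{"k":5,"theta":[0.0582,0.1537,1.0465,0.125],"qdot":[-6.4572,-5.261,7.6431,3.6704],"ee":[-0.7106,-0.0801,0.8382],"trq":[-10.165,6.5725,6.933,4.0534]}
{"k":6,"theta":[-0.0372,0.0871,1.1617,0.1817],"qdot":[-6.274,-3.6996,7.7212,3.8374],"ee":[-0.69,-0.0927,0.7908],"trq":[-2.455,4.2795,4.5759,2.6591]}
{"k":7,"theta":[-0.129,0.0414,1.2766,0.239],"qdot":[-5.9879,-2.4698,7.6149,3.7775],"ee":[-0.666,-0.106,0.7388],"trq":[2.4315,2.2103,1.9584,1.2575]}
{"k":8,"theta":[-0.2162,0.012,1.3891,0.2946],"qdot":[-5.6569,-1.4903,7.4071,3.6188],"ee":[-0.6399,-0.1198,0.6834],"trq":[5.472,0.2621,-0.8353,-0.1617]}
{"k":9,"theta":[-0.2983,-0.0041,1.4981,0.3475],"qdot":[-5.3027,-0.6722,7.1427,3.4165],"ee":[-0.6125,-0.134,0.6254],"trq":[7.3319,-1.6128,-3.6794,-1.562]}
{"k":10,"theta":[-0.375,-0.0087,1.6029,0.3971],"qdot":[-4.9307,0.0549,6.844,3.1906],"ee":[-0.5846,-0.1483,0.5655],"trq":[8.4492,-3.4243,-6.4553,-2.8978]}
{"k":11,"theta":[-0.446,-0.0027,1.703,0.4433],"qdot":[-4.5391,0.7436,6.52,2.948],"ee":[-0.5566,-0.1626,0.5043],"trq":[9.116,-5.1613,-9.0642,-4.1297]}
{"k":12,"theta":[-0.511,0.0136,1.7982,0.4856],"qdot":[-4.1215,1.4378,6.1755,2.6783],"ee":[-0.5286,-0.1766,0.4422],"trq":[9.5292,-6.8216,-11.4242,-5.2216]}
{"k":13,"theta":[-0.5694,0.0406,1.888,0.5237],"qdot":[-3.6692,2.1707,5.8078,2.3773],"ee":[-0.501,-0.1903,0.3798],"trq":[9.8345,-8.3982,-13.4673,-6.1512]}
{"k":14,"theta":[-0.6207,0.079,1.9721,0.557],"qdot":[-3.1722,2.9675,5.4131,2.0367],"ee":[-0.4737,-0.2034,0.3176],"trq":[10.1494,-9.8894,-15.1343,-6.9019]}
{"k":15,"theta":[-0.6642,0.1299,2.05,0.5848],"qdot":[-2.6196,3.8434,4.988,1.6466],"ee":[-0.4467,-0.2159,0.2559],"trq":[10.5837,-11.2984,-16.3707,-7.4612]}
{"k":16,"theta":[-0.6989,0.1945,2.1214,0.6064],"qdot":[-2.0005,4.7964,4.5335,1.1954],"ee":[-0.4197,-0.2274,0.1953],"trq":[11.255,-12.6308,-17.1238,-7.8184]}
{"k":17,"theta":[-0.7238,0.2738,2.1857,0.6207],"qdot":[-1.3054,5.7988,4.0586,0.6713],"ee":[-0.3925,-0.2379,0.1363],"trq":[12.2932,-13.8882,-17.3414,-7.9626]}
{"k":18,"theta":[-0.7376,0.3682,2.243,0.6266],"qdot":[-0.5288,6.788,3.5864,0.064],"ee":[-0.3649,-0.2472,0.0795],"trq":[13.7972,-15.0527,-16.9697,-7.8824]}
{"k":19,"theta":[-0.7391,0.4765,2.2933,0.6231],"qdot":[0.3252,7.6454,3.1343,-0.5619],"ee":[-0.3364,-0.2553,0.0257],"trq":[15.6942,-16.0485,-15.9508,-7.62]}
{"k":20,"theta":[-0.7274,0.5963,2.3375,0.6094],"qdot":[1.2334,8.2897,2.7853,-1.2914],"ee":[-0.3067,-0.262,-0.0242],"trq":[16.6686,-16.5867,-14.2104,-7.1091]}
{"k":21,"theta":[-0.7022,0.7237,2.3776,0.584],"qdot":[2.1137,8.6527,2.5903,-2.1044],"ee":[-0.2756,-0.2673,-0.0694],"trq":[13.0674,-16.0307,-11.8088,-6.3758]}
{"k":22,"theta":[-0.6659,0.8546,2.416,0.5464],"qdot":[2.6956,8.7522,2.5327,-2.8746],"ee":[-0.243,-0.2712,-0.1091],"trq":[0.7198,-13.8811,-9.3849,-5.5628]}
{"k":23,"theta":[-0.6267,0.9859,2.4534,0.4997],"qdot":[2.5083,8.7039,2.4223,-3.2627],"ee":[-0.2093,-0.2736,-0.1427],"trq":[-16.3151,-11.2012,-7.9182,-4.9286]}
{"k":24,"theta":[-0.5978,1.116,2.4867,0.4528],"qdot":[1.3362,8.593,1.9515,-2.8774],"ee":[-0.1754,-0.2745,-0.1707],"trq":[-27.7473,-9.6762,-7.2496,-4.6248]}
{"k":25,"theta":[-0.5912,1.2435,2.5095,0.4173],"qdot":[-0.4414,8.3625,1.0277,-1.792],"ee":[-0.1427,-0.2741,-0.1943],"trq":[-29.8624,-9.4556,-6.3126,-4.502]}
{"k":26,"theta":[-0.6114,1.3657,2.5164,0.3997],"qdot":[-2.2509,7.8746,-0.1382,-0.5058],"ee":[-0.1128,-0.273,-0.2157],"trq":[-25.6338,-9.751,-4.5277,-4.2873]}
{"k":27,"theta":[-0.6565,1.4784,2.5062,0.3995],"qdot":[-3.7422,7.0884,-1.2516,0.495],"ee":[-0.0867,-0.2718,-0.2366],"trq":[-18.8545,-10.0105,-2.0658,-3.7967]}
{"k":28,"theta":[-0.7207,1.5775,2.4806,0.4113],"qdot":[-4.8097,6.0805,-2.1676,1.1078],"ee":[-0.065,-0.2712,-0.2585],"trq":[-11.8643,-10.0905,0.6426,-3.0702]}
{"k":29,"theta":[-0.7979,1.6607,2.443,0.4301],"qdot":[-5.4814,5.0009,-2.8593,1.4185],"ee":[-0.0475,-0.2715,-0.2819],"trq":[-5.643,-10.0468,3.2458,-2.2282]}
{"k":30,"theta":[-0.8828,1.7281,2.3965,0.4518],"qdot":[-5.8301,3.9955,-3.3328,1.4825],"ee":[-0.0338,-0.2727,-0.3072],"trq":[-0.426,-9.9716,5.5732,-1.3286]}
{"k":31,"theta":[-0.971,1.7814,2.3443,0.4732],"qdot":[-5.9353,3.1341,-3.6258,1.3775],"ee":[-0.0235,-0.2749,-0.3343],"trq":[3.8107,-9.9128,7.5695,-0.4246]}
{"k":32,"theta":[-1.0595,1.823,2.2887,0.4924],"qdot":[-5.8685,2.4308,-3.7788,1.1678],"ee":[-0.0161,-0.2777,-0.3628]}


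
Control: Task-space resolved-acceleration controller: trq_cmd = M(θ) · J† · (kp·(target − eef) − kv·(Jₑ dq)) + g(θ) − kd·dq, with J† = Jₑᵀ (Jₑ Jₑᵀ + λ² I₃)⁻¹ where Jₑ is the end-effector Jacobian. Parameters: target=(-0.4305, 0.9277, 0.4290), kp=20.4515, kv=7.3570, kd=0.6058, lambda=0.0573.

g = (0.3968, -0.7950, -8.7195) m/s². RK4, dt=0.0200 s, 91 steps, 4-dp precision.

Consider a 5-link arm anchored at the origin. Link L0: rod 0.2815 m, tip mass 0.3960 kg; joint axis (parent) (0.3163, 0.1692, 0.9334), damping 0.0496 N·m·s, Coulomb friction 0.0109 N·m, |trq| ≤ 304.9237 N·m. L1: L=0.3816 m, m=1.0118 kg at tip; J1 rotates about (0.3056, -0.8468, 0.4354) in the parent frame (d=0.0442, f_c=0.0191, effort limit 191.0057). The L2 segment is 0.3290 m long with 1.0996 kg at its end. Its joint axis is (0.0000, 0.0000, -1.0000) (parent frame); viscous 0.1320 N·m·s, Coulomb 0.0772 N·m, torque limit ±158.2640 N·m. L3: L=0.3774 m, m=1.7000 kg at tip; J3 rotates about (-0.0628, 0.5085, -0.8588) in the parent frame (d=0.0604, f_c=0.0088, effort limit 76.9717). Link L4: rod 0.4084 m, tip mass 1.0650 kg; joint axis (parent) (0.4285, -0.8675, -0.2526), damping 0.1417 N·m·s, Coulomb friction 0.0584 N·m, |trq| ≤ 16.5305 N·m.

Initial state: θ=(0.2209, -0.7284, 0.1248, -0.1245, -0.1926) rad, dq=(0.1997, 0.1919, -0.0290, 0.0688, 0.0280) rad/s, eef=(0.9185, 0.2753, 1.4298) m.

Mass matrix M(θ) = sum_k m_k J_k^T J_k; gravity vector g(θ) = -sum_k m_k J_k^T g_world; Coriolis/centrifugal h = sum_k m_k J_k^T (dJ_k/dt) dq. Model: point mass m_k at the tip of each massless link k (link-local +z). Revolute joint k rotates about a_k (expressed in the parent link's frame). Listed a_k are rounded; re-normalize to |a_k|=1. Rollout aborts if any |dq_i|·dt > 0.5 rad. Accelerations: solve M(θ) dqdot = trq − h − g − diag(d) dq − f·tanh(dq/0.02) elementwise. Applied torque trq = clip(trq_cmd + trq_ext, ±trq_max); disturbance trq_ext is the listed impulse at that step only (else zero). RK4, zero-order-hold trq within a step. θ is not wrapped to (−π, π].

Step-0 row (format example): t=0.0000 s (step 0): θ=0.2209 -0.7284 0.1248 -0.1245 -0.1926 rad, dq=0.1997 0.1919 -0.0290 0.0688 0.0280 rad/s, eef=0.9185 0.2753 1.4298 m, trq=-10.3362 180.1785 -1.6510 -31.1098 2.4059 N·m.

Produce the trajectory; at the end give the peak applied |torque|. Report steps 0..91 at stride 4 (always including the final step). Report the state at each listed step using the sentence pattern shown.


t=0.0800 s (step 4): θ=0.3953 -0.4963 0.1834 -0.0104 -0.7147 rad, dq=-0.4551 3.7268 -4.0597 0.4445 -10.2253 rad/s, eef=0.8240 0.3044 1.4128 m, trq=0.6382 23.0160 -0.5648 -6.6314 3.0288 N·m.
t=0.1600 s (step 8): θ=0.4240 -0.2353 0.0313 0.0101 -1.4122 rad, dq=-0.3177 2.6031 -3.9506 1.4881 -6.4282 rad/s, eef=0.5552 0.3141 1.3445 m, trq=3.1169 -42.9926 1.2311 4.8412 1.8751 N·m.
t=0.2400 s (step 12): θ=0.3998 -0.1193 -0.1959 -0.0144 -1.8744 rad, dq=-0.5465 0.4503 -3.4694 -0.8280 -4.8429 rad/s, eef=0.2907 0.3130 1.2650 m, trq=-3.1447 -52.4558 3.5958 9.4937 4.6089 N·m.
t=0.3200 s (step 16): θ=0.2785 -0.1604 -0.5312 -0.1431 -2.2206 rad, dq=-3.1734 -1.2881 -5.1434 -2.2431 -3.9657 rad/s, eef=0.0960 0.3100 1.1800 m, trq=-16.9363 -10.6592 5.7388 6.9121 6.0093 N·m.
t=0.4000 s (step 20): θ=-0.1332 -0.2241 -0.9087 -0.2591 -2.5200 rad, dq=-5.5717 0.3045 -2.3226 0.0454 -3.4426 rad/s, eef=0.0027 0.3274 1.0902 m, trq=-11.5243 39.8213 2.8945 -0.4986 5.1755 N·m.
t=0.4800 s (step 24): θ=-0.4744 -0.1068 -0.8900 -0.1565 -2.7249 rad, dq=-3.3245 2.3402 1.1258 1.8961 -1.3947 rad/s, eef=-0.0490 0.3952 1.0061 m, trq=-6.2599 14.9719 -0.6090 -1.2824 1.8365 N·m.
t=0.5600 s (step 28): θ=-0.7098 0.1014 -0.8471 -0.0528 -2.7664 rad, dq=-2.6036 2.6947 0.0538 0.6183 0.0356 rad/s, eef=-0.1264 0.5032 0.9313 m, trq=0.4152 -13.9119 0.3172 1.4775 0.7932 N·m.
t=0.6400 s (step 32): θ=-0.8918 0.3103 -0.8485 -0.0398 -2.7533 rad, dq=-1.9544 2.5019 -0.0750 -0.1167 0.2834 rad/s, eef=-0.2035 0.6130 0.8359 m, trq=10.0832 -24.7314 0.9269 2.1003 1.1072 N·m.
t=0.7200 s (step 36): θ=-1.0241 0.4982 -0.8535 -0.0570 -2.7210 rad, dq=-1.3721 2.1831 -0.0290 -0.2614 0.5176 rad/s, eef=-0.2635 0.7017 0.7299 m, trq=17.5358 -29.2362 1.2359 2.0926 1.2733 N·m.
t=0.8000 s (step 40): θ=-1.1142 0.6580 -0.8535 -0.0753 -2.6718 rad, dq=-0.9023 1.8087 0.0167 -0.1779 0.6949 rad/s, eef=-0.3070 0.7660 0.6313 m, trq=20.1710 -31.3370 1.4990 2.2071 1.3731 N·m.
t=0.8800 s (step 44): θ=-1.1717 0.7872 -0.8501 -0.0853 -2.6137 rad, dq=-0.5564 1.4216 0.0768 -0.0838 0.7319 rad/s, eef=-0.3399 0.8098 0.5502 m, trq=19.2304 -31.8628 1.7585 2.4753 1.4945 N·m.
t=0.9600 s (step 48): θ=-1.2060 0.8865 -0.8413 -0.0891 -2.5574 rad, dq=-0.3163 1.0691 0.1335 -0.0156 0.6679 rad/s, eef=-0.3659 0.8384 0.4894 m, trq=16.9178 -31.3165 1.9676 2.7506 1.6169 N·m.
t=1.0400 s (step 52): θ=-1.2246 0.9598 -0.8294 -0.0887 -2.5079 rad, dq=-0.1593 0.7718 0.1546 0.0201 0.5683 rad/s, eef=-0.3869 0.8567 0.4472 m, trq=14.5791 -30.3230 2.1235 2.9688 1.7090 N·m.
t=1.1200 s (step 56): θ=-1.2331 1.0117 -0.8174 -0.0861 -2.4665 rad, dq=-0.0623 0.5341 0.1422 0.0432 0.4669 rad/s, eef=-0.4036 0.8686 0.4201 m, trq=12.7932 -29.1702 2.2246 3.0877 1.7657 N·m.
t=1.2000 s (step 60): θ=-1.2357 1.0468 -0.8069 -0.0821 -2.4329 rad, dq=-0.0073 0.3509 0.1170 0.0527 0.3767 rad/s, eef=-0.4164 0.8767 0.4042 m, trq=11.6497 -28.0080 2.2769 3.1202 1.7962 N·m.
t=1.2800 s (step 64): θ=-1.2351 1.0691 -0.7987 -0.0778 -2.4058 rad, dq=0.0201 0.2142 0.0878 0.0518 0.3022 rad/s, eef=-0.4257 0.8826 0.3963 m, trq=11.0366 -26.9365 2.2963 3.0949 1.8107 N·m.
t=1.3600 s (step 68): θ=-1.2329 1.0821 -0.7929 -0.0739 -2.3841 rad, dq=0.0307 0.1155 0.0586 0.0457 0.2430 rad/s, eef=-0.4318 0.8874 0.3938 m, trq=10.7878 -26.0041 2.2973 3.0373 1.8175 N·m.
t=1.4400 s (step 72): θ=-1.2304 1.0884 -0.7892 -0.0706 -2.3666 rad, dq=0.0318 0.0467 0.0347 0.0354 0.1957 rad/s, eef=-0.4354 0.8915 0.3947 m, trq=10.7581 -25.2254 2.2874 2.9675 1.8223 N·m.
t=1.5200 s (step 76): θ=-1.2280 1.0902 -0.7870 -0.0682 -2.3526 rad, dq=0.0281 0.0015 0.0212 0.0224 0.1572 rad/s, eef=-0.4370 0.8952 0.3975 m, trq=10.8463 -24.5876 2.2683 2.8966 1.8283 N·m.
t=1.6000 s (step 80): θ=-1.2259 1.0892 -0.7857 -0.0667 -2.3412 rad, dq=0.0223 -0.0245 0.0202 0.0093 0.1254 rad/s, eef=-0.4372 0.8986 0.4013 m, trq=10.9854 -24.0781 2.2431 2.8320 1.8368 N·m.
t=1.6800 s (step 84): θ=-1.2243 1.0868 -0.7847 -0.0655 -2.3320 rad, dq=0.0165 -0.0358 0.0260 0.0011 0.1005 rad/s, eef=-0.4365 0.9017 0.4055 m, trq=11.1327 -23.6870 2.2195 2.7773 1.8472 N·m.
t=1.7600 s (step 88): θ=-1.2231 1.0839 -0.7839 -0.0644 -2.3243 rad, dq=0.0117 -0.0380 0.0241 -0.0011 0.0833 rad/s, eef=-0.4352 0.9045 0.4095 m, trq=11.2515 -23.4470 2.2128 2.7440 1.8592 N·m.
t=1.8200 s (step 91): θ=-1.2225 1.0817 -0.7834 -0.0637 -2.3194 rad, dq=0.0086 -0.0363 0.0228 -0.0029 0.0727 rad/s, eef=-0.4342 0.9064 0.4123 m.
max |trq| (N·m): 180.1785


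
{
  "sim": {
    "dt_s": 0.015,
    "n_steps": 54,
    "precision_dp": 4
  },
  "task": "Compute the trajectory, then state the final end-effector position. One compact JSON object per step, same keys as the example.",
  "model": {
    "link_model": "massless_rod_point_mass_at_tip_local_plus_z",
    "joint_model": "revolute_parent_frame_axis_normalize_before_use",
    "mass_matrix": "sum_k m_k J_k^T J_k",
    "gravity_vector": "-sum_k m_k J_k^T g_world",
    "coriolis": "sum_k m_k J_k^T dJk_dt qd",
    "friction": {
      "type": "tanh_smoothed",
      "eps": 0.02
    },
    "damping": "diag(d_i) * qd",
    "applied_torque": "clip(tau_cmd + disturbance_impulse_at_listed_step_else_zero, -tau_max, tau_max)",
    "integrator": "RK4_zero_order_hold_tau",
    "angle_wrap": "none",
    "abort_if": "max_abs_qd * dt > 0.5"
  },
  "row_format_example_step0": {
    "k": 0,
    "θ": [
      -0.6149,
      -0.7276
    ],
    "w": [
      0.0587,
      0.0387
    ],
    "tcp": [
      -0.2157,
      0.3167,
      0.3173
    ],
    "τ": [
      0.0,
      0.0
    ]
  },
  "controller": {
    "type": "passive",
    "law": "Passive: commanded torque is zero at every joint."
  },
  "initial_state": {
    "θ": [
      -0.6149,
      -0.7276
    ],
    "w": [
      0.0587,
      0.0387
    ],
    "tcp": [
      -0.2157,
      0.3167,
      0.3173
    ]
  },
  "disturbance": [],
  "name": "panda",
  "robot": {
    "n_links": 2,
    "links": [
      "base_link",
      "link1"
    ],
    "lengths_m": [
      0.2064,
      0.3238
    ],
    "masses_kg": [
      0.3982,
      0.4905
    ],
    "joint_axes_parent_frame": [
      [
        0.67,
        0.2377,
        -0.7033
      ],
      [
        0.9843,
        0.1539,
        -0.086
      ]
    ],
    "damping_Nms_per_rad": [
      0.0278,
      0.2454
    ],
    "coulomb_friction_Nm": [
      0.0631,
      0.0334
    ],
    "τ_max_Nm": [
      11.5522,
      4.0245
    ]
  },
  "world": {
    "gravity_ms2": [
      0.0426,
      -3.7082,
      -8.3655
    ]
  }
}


{"k":1,"\u03b8":[-0.6141,-0.7292],"w":[0.039,-0.2308],"tcp":[-0.2156,0.3168,0.317],"\u03c4":[0.0,0.0]}
{"k":2,"\u03b8":[-0.6138,-0.7343],"w":[-0.004,-0.4561],"tcp":[-0.216,0.3173,0.3156],"\u03c4":[0.0,0.0]}
{"k":3,"\u03b8":[-0.6141,-0.7429],"w":[-0.0369,-0.6779],"tcp":[-0.2169,0.3181,0.3129],"\u03c4":[0.0,0.0]}
{"k":4,"\u03b8":[-0.615,-0.7545],"w":[-0.0878,-0.8688],"tcp":[-0.2182,0.3192,0.3092],"\u03c4":[0.0,0.0]}
{"k":5,"\u03b8":[-0.6169,-0.7688],"w":[-0.1606,-1.0283],"tcp":[-0.2199,0.3205,0.3045],"\u03c4":[0.0,0.0]}
{"k":6,"\u03b8":[-0.6199,-0.7852],"w":[-0.2515,-1.1634],"tcp":[-0.2222,0.322,0.2987],"\u03c4":[0.0,0.0]}
{"k":7,"\u03b8":[-0.6245,-0.8036],"w":[-0.3576,-1.2796],"tcp":[-0.225,0.3235,0.2919],"\u03c4":[0.0,0.0]}
{"k":8,"\u03b8":[-0.6307,-0.8236],"w":[-0.4769,-1.3811],"tcp":[-0.2284,0.3251,0.2841],"\u03c4":[0.0,0.0]}
{"k":9,"\u03b8":[-0.6389,-0.845],"w":[-0.608,-1.471],"tcp":[-0.2324,0.3266,0.2753],"\u03c4":[0.0,0.0]}
{"k":10,"\u03b8":[-0.649,-0.8676],"w":[-0.7502,-1.5514],"tcp":[-0.237,0.328,0.2655],"\u03c4":[0.0,0.0]}
{"k":11,"\u03b8":[-0.6614,-0.8915],"w":[-0.9033,-1.6238],"tcp":[-0.2422,0.3291,0.2546],"\u03c4":[0.0,0.0]}
{"k":12,"\u03b8":[-0.6762,-0.9163],"w":[-1.0673,-1.689],"tcp":[-0.248,0.3299,0.2426],"\u03c4":[0.0,0.0]}
{"k":13,"\u03b8":[-0.6935,-0.9421],"w":[-1.2427,-1.7473],"tcp":[-0.2545,0.3301,0.2296],"\u03c4":[0.0,0.0]}
{"k":14,"\u03b8":[-0.7135,-0.9687],"w":[-1.4301,-1.7986],"tcp":[-0.2615,0.3298,0.2155],"\u03c4":[0.0,0.0]}
{"k":15,"\u03b8":[-0.7365,-0.996],"w":[-1.6304,-1.8424],"tcp":[-0.2691,0.3287,0.2002],"\u03c4":[0.0,0.0]}
{"k":16,"\u03b8":[-0.7625,-1.0239],"w":[-1.8445,-1.8779],"tcp":[-0.2773,0.3266,0.1839],"\u03c4":[0.0,0.0]}
{"k":17,"\u03b8":[-0.7919,-1.0523],"w":[-2.0737,-1.904],"tcp":[-0.2861,0.3235,0.1665],"\u03c4":[0.0,0.0]}
{"k":18,"\u03b8":[-0.8248,-1.081],"w":[-2.319,-1.9192],"tcp":[-0.2953,0.319,0.1479],"\u03c4":[0.0,0.0]}
{"k":19,"\u03b8":[-0.8615,-1.1098],"w":[-2.5817,-1.9218],"tcp":[-0.305,0.313,0.1284],"\u03c4":[0.0,0.0]}
{"k":20,"\u03b8":[-0.9023,-1.1386],"w":[-2.8629,-1.9099],"tcp":[-0.3149,0.3053,0.1079],"\u03c4":[0.0,0.0]}
{"k":21,"\u03b8":[-0.9475,-1.167],"w":[-3.1637,-1.8814],"tcp":[-0.3252,0.2955,0.0865],"\u03c4":[0.0,0.0]}
{"k":22,"\u03b8":[-0.9974,-1.1949],"w":[-3.4846,-1.8339],"tcp":[-0.3355,0.2836,0.0644],"\u03c4":[0.0,0.0]}
{"k":23,"\u03b8":[-1.0522,-1.2219],"w":[-3.8262,-1.765],"tcp":[-0.3458,0.2693,0.0418],"\u03c4":[0.0,0.0]}
{"k":24,"\u03b8":[-1.1122,-1.2478],"w":[-4.1883,-1.6725],"tcp":[-0.3558,0.2522,0.0188],"\u03c4":[0.0,0.0]}
{"k":25,"\u03b8":[-1.1779,-1.272],"w":[-4.5699,-1.5544],"tcp":[-0.3653,0.2324,-0.0042],"\u03c4":[0.0,0.0]}
{"k":26,"\u03b8":[-1.2494,-1.2943],"w":[-4.9692,-1.4089],"tcp":[-0.3742,0.2095,-0.0271],"\u03c4":[0.0,0.0]}
{"k":27,"\u03b8":[-1.3271,-1.3141],"w":[-5.3834,-1.2352],"tcp":[-0.3821,0.1835,-0.0493],"\u03c4":[0.0,0.0]}
{"k":28,"\u03b8":[-1.411,-1.3312],"w":[-5.8081,-1.0332],"tcp":[-0.3887,0.1544,-0.0706],"\u03c4":[0.0,0.0]}
{"k":29,"\u03b8":[-1.5013,-1.345],"w":[-6.238,-0.8042],"tcp":[-0.3938,0.1221,-0.0904],"\u03c4":[0.0,0.0]}
{"k":30,"\u03b8":[-1.5981,-1.3552],"w":[-6.666,-0.5511],"tcp":[-0.3969,0.0868,-0.1084],"\u03c4":[0.0,0.0]}
{"k":31,"\u03b8":[-1.7013,-1.3614],"w":[-7.0842,-0.2782],"tcp":[-0.3978,0.0488,-0.124],"\u03c4":[0.0,0.0]}
{"k":32,"\u03b8":[-1.8105,-1.3634],"w":[-7.4813,0.004],"tcp":[-0.3962,0.0083,-0.1368],"\u03c4":[0.0,0.0]}
{"k":33,"\u03b8":[-1.9255,-1.3614],"w":[-7.8364,0.2645],"tcp":[-0.3917,-0.0341,-0.1462],"\u03c4":[0.0,0.0]}
{"k":34,"\u03b8":[-2.0455,-1.3555],"w":[-8.1567,0.5236],"tcp":[-0.3842,-0.0779,-0.152],"\u03c4":[0.0,0.0]}
{"k":35,"\u03b8":[-2.17,-1.3458],"w":[-8.4343,0.7735],"tcp":[-0.3734,-0.1223,-0.1538],"\u03c4":[0.0,0.0]}
{"k":36,"\u03b8":[-2.2983,-1.3324],"w":[-8.6614,1.0034],"tcp":[-0.3593,-0.1666,-0.1514],"\u03c4":[0.0,0.0]}
{"k":37,"\u03b8":[-2.4295,-1.3158],"w":[-8.8315,1.2032],"tcp":[-0.342,-0.2098,-0.1446],"\u03c4":[0.0,0.0]}
{"k":38,"\u03b8":[-2.5629,-1.2965],"w":[-8.9399,1.364],"tcp":[-0.3217,-0.2512,-0.1334],"\u03c4":[0.0,0.0]}
{"k":39,"\u03b8":[-2.6974,-1.2751],"w":[-8.9837,1.4784],"tcp":[-0.2986,-0.2899,-0.1181],"\u03c4":[0.0,0.0]}
{"k":40,"\u03b8":[-2.8321,-1.2524],"w":[-8.962,1.5418],"tcp":[-0.273,-0.325,-0.0988],"\u03c4":[0.0,0.0]}
{"k":41,"\u03b8":[-2.9659,-1.2291],"w":[-8.8756,1.5519],"tcp":[-0.2455,-0.3561,-0.0762],"\u03c4":[0.0,0.0]}
{"k":42,"\u03b8":[-3.098,-1.2061],"w":[-8.727,1.5094],"tcp":[-0.2166,-0.3825,-0.0507],"\u03c4":[0.0,0.0]}
{"k":43,"\u03b8":[-3.2275,-1.1841],"w":[-8.5202,1.4176],"tcp":[-0.1867,-0.4038,-0.023],"\u03c4":[0.0,0.0]}
{"k":44,"\u03b8":[-3.3534,-1.1638],"w":[-8.2604,1.2821],"tcp":[-0.1565,-0.42,0.0063],"\u03c4":[0.0,0.0]}
{"k":45,"\u03b8":[-3.475,-1.1458],"w":[-7.9539,1.11],"tcp":[-0.1264,-0.4311,0.0365],"\u03c4":[0.0,0.0]}
{"k":46,"\u03b8":[-3.5918,-1.1306],"w":[-7.6076,0.9096],"tcp":[-0.0969,-0.4371,0.067],"\u03c4":[0.0,0.0]}
{"k":47,"\u03b8":[-3.7031,-1.1186],"w":[-7.2289,0.6893],"tcp":[-0.0685,-0.4385,0.0971],"\u03c4":[0.0,0.0]}
{"k":48,"\u03b8":[-3.8085,-1.11],"w":[-6.825,0.4573],"tcp":[-0.0415,-0.4356,0.1263],"\u03c4":[0.0,0.0]}
{"k":49,"\u03b8":[-3.9078,-1.1049],"w":[-6.403,0.2209],"tcp":[-0.0161,-0.4289,0.1542],"\u03c4":[0.0,0.0]}
{"k":50,"\u03b8":[-4.0006,-1.1034],"w":[-5.9723,-0.0083],"tcp":[0.0074,-0.4191,0.1804],"\u03c4":[0.0,0.0]}
{"k":51,"\u03b8":[-4.087,-1.105],"w":[-5.5518,-0.201],"tcp":[0.029,-0.4065,0.2048],"\u03c4":[0.0,0.0]}
{"k":52,"\u03b8":[-4.1671,-1.1094],"w":[-5.1266,-0.3885],"tcp":[0.0486,-0.3919,0.227],"\u03c4":[0.0,0.0]}
{"k":53,"\u03b8":[-4.2408,-1.1166],"w":[-4.6993,-0.5703],"tcp":[0.0661,-0.3758,0.2471],"\u03c4":[0.0,0.0]}
{"k":54,"\u03b8":[-4.3081,-1.1265],"w":[-4.2731,-0.7449],"tcp":[0.0818,-0.3586,0.265]}
{"summary": "final tcp position (m): 0.0818 -0.3586 0.2650"}


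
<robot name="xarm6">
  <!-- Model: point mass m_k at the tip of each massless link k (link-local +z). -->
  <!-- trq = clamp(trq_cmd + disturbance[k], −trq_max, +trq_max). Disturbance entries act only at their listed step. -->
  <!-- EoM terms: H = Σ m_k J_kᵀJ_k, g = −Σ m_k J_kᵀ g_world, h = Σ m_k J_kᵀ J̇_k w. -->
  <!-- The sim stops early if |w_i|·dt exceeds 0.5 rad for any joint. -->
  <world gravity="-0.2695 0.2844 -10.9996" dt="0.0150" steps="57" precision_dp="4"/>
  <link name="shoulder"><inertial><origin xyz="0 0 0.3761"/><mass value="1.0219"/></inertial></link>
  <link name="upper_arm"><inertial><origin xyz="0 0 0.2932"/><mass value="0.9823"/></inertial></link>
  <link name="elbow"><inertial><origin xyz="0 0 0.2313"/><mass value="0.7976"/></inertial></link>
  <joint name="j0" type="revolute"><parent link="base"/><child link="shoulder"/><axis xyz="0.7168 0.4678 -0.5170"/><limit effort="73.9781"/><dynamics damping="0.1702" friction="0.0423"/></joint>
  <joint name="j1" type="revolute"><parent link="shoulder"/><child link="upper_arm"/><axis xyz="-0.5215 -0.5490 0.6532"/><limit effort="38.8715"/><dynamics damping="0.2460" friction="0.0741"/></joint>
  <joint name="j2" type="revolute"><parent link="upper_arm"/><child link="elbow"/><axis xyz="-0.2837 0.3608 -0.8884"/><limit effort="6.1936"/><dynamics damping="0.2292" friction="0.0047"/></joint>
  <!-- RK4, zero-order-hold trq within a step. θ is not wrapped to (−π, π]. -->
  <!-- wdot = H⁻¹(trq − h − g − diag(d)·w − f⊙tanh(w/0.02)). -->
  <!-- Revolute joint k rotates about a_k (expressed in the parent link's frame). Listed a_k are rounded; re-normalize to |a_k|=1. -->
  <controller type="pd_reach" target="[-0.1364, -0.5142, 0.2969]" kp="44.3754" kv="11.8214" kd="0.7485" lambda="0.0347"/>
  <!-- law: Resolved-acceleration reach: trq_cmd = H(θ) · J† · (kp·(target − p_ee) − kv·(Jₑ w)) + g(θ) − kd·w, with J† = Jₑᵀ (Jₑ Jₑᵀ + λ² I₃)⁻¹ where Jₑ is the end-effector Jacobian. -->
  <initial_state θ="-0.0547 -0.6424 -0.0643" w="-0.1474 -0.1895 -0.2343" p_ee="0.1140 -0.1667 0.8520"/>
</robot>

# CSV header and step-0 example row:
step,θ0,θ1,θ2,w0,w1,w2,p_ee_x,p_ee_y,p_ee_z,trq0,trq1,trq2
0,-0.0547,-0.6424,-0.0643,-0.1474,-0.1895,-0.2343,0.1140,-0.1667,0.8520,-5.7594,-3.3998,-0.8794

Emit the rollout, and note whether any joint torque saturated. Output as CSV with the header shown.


step,θ0,θ1,θ2,w0,w1,w2,p_ee_x,p_ee_y,p_ee_z,trq0,trq1,trq2
1,-0.0672,-0.6698,-0.0750,-1.4789,-3.3712,-1.0683,0.1127,-0.1678,0.8498,-4.1156,-0.2534,-0.1543
2,-0.0927,-0.7281,-0.0861,-1.9172,-4.3700,-0.4166,0.1110,-0.1704,0.8446,-2.3353,0.4056,-0.6451
3,-0.1222,-0.7955,-0.0941,-2.0143,-4.6133,-0.6171,0.1087,-0.1736,0.8382,-0.8417,0.3456,-0.4030
4,-0.1524,-0.8650,-0.1019,-2.0093,-4.6551,-0.4311,0.1057,-0.1772,0.8310,0.2554,0.2049,-0.4849
5,-0.1821,-0.9344,-0.1085,-1.9472,-4.6090,-0.4565,0.1021,-0.1812,0.8234,1.0160,0.1025,-0.3904
6,-0.2106,-1.0031,-0.1147,-1.8676,-4.5512,-0.3676,0.0980,-0.1857,0.8153,1.4968,0.0975,-0.3944
7,-0.2379,-1.0707,-0.1200,-1.7711,-4.4787,-0.3412,0.0934,-0.1909,0.8067,1.7679,0.1688,-0.3492
8,-0.2637,-1.1373,-0.1246,-1.6678,-4.4052,-0.2786,0.0884,-0.1967,0.7978,1.8779,0.3118,-0.3379
9,-0.2879,-1.2027,-0.1285,-1.5569,-4.3248,-0.2383,0.0832,-0.2031,0.7884,1.8710,0.5060,-0.3121
10,-0.3103,-1.2669,-0.1317,-1.4420,-4.2406,-0.1864,0.0776,-0.2102,0.7786,1.7783,0.7410,-0.3006
11,-0.3311,-1.3298,-0.1342,-1.3232,-4.1497,-0.1445,0.0718,-0.2178,0.7685,1.6262,1.0032,-0.2858
12,-0.3500,-1.3913,-0.1360,-1.2021,-4.0533,-0.0996,0.0657,-0.2259,0.7580,1.4332,1.2841,-0.2788
13,-0.3671,-1.4512,-0.1372,-1.0792,-3.9503,-0.0604,0.0595,-0.2345,0.7472,1.2146,1.5744,-0.2725
14,-0.3823,-1.5096,-0.1378,-0.9556,-3.8415,-0.0219,0.0531,-0.2434,0.7362,0.9811,1.8678,-0.2713
15,-0.3957,-1.5664,-0.1380,-0.8314,-3.7267,0.0082,0.0465,-0.2526,0.7250,0.7413,2.1580,-0.2686
16,-0.4073,-1.6213,-0.1376,-0.7080,-3.6070,0.0369,0.0398,-0.2621,0.7136,0.5008,2.4407,-0.2703
17,-0.4170,-1.6745,-0.1369,-0.5861,-3.4832,0.0682,0.0331,-0.2716,0.7020,0.2634,2.7121,-0.2795
18,-0.4248,-1.7257,-0.1357,-0.4660,-3.3555,0.0949,0.0262,-0.2813,0.6904,0.0325,2.9686,-0.2900
19,-0.4309,-1.7750,-0.1341,-0.3486,-3.2247,0.1207,0.0194,-0.2910,0.6787,-0.1904,3.2081,-0.3044
20,-0.4353,-1.8224,-0.1322,-0.2342,-3.0915,0.1430,0.0125,-0.3006,0.6670,-0.4040,3.4285,-0.3203
21,-0.4380,-1.8677,-0.1299,-0.1235,-2.9567,0.1638,0.0057,-0.3102,0.6553,-0.6079,3.6287,-0.3390
22,-0.4390,-1.9110,-0.1274,-0.0172,-2.8210,0.1820,-0.0011,-0.3195,0.6437,-0.8017,3.8080,-0.3592
23,-0.4385,-1.9523,-0.1245,0.0809,-2.6881,0.2061,-0.0078,-0.3288,0.6321,-0.9720,3.9682,-0.3866
24,-0.4366,-1.9916,-0.1214,0.1749,-2.5544,0.2151,-0.0145,-0.3377,0.6207,-1.1320,4.1062,-0.4044
25,-0.4333,-2.0289,-0.1181,0.2634,-2.4215,0.2304,-0.0210,-0.3464,0.6094,-1.2865,4.2230,-0.4298
26,-0.4287,-2.0643,-0.1146,0.3470,-2.2894,0.2380,-0.0275,-0.3549,0.5984,-1.4345,4.3191,-0.4511
27,-0.4229,-2.0976,-0.1110,0.4246,-2.1594,0.2481,-0.0337,-0.3630,0.5875,-1.5771,4.3958,-0.4761
28,-0.4160,-2.1290,-0.1073,0.4963,-2.0318,0.2535,-0.0399,-0.3708,0.5769,-1.7139,4.4541,-0.4987
29,-0.4081,-2.1586,-0.1035,0.5617,-1.9072,0.2596,-0.0458,-0.3783,0.5665,-1.8457,4.4954,-0.5229
30,-0.3992,-2.1863,-0.0996,0.6209,-1.7860,0.2627,-0.0516,-0.3855,0.5563,-1.9725,4.5209,-0.5453
31,-0.3895,-2.2122,-0.0957,0.6737,-1.6687,0.2657,-0.0571,-0.3924,0.5465,-2.0949,4.5321,-0.5681
32,-0.3790,-2.2363,-0.0917,0.7203,-1.5555,0.2666,-0.0625,-0.3989,0.5369,-2.2130,4.5304,-0.5895
33,-0.3679,-2.2589,-0.0877,0.7606,-1.4467,0.2671,-0.0677,-0.4052,0.5277,-2.3271,4.5172,-0.6106
34,-0.3563,-2.2798,-0.0838,0.7949,-1.3426,0.2662,-0.0726,-0.4111,0.5187,-2.4375,4.4939,-0.6304
35,-0.3441,-2.2992,-0.0798,0.8234,-1.2432,0.2648,-0.0773,-0.4168,0.5101,-2.5442,4.4617,-0.6495
36,-0.3316,-2.3171,-0.0759,0.8462,-1.1487,0.2625,-0.0818,-0.4221,0.5017,-2.6475,4.4221,-0.6673
37,-0.3188,-2.3337,-0.0720,0.8638,-1.0592,0.2597,-0.0861,-0.4272,0.4937,-2.7475,4.3762,-0.6843
38,-0.3057,-2.3489,-0.0682,0.8763,-0.9746,0.2563,-0.0902,-0.4321,0.4859,-2.8441,4.3251,-0.7002
39,-0.2925,-2.3630,-0.0644,0.8842,-0.8949,0.2525,-0.0941,-0.4366,0.4785,-2.9375,4.2698,-0.7151
40,-0.2792,-2.3758,-0.0606,0.8878,-0.8200,0.2483,-0.0978,-0.4410,0.4713,-3.0276,4.2114,-0.7290
41,-0.2659,-2.3876,-0.0569,0.8873,-0.7500,0.2439,-0.1012,-0.4451,0.4644,-3.1145,4.1507,-0.7420
42,-0.2526,-2.3984,-0.0533,0.8833,-0.6845,0.2393,-0.1045,-0.4490,0.4578,-3.1982,4.0884,-0.7539
43,-0.2394,-2.4082,-0.0498,0.8760,-0.6236,0.2345,-0.1076,-0.4527,0.4515,-3.2786,4.0252,-0.7651
44,-0.2264,-2.4171,-0.0463,0.8658,-0.5670,0.2297,-0.1106,-0.4563,0.4455,-3.3558,3.9617,-0.7753
45,-0.2135,-2.4252,-0.0429,0.8530,-0.5145,0.2248,-0.1133,-0.4596,0.4397,-3.4297,3.8984,-0.7847
46,-0.2008,-2.4326,-0.0396,0.8379,-0.4659,0.2199,-0.1159,-0.4628,0.4342,-3.5003,3.8358,-0.7934
47,-0.1884,-2.4392,-0.0363,0.8209,-0.4211,0.2151,-0.1183,-0.4658,0.4289,-3.5678,3.7741,-0.8014
48,-0.1762,-2.4452,-0.0332,0.8022,-0.3799,0.2103,-0.1206,-0.4686,0.4238,-3.6320,3.7136,-0.8086
49,-0.1643,-2.4507,-0.0300,0.7821,-0.3420,0.2056,-0.1228,-0.4714,0.4190,-3.6931,3.6547,-0.8153
50,-0.1528,-2.4555,-0.0270,0.7609,-0.3072,0.2010,-0.1248,-0.4739,0.4143,-3.7511,3.5974,-0.8214
51,-0.1415,-2.4599,-0.0240,0.7388,-0.2753,0.1965,-0.1267,-0.4764,0.4099,-3.8061,3.5420,-0.8269
52,-0.1306,-2.4638,-0.0211,0.7160,-0.2462,0.1921,-0.1284,-0.4787,0.4057,-3.8582,3.4885,-0.8319
53,-0.1200,-2.4673,-0.0183,0.6926,-0.2196,0.1879,-0.1301,-0.4809,0.4017,-3.9074,3.4370,-0.8364
54,-0.1098,-2.4704,-0.0155,0.6690,-0.1953,0.1838,-0.1316,-0.4830,0.3979,-3.9538,3.3875,-0.8405
55,-0.1000,-2.4732,-0.0128,0.6452,-0.1732,0.1798,-0.1331,-0.4850,0.3942,-3.9976,3.3401,-0.8443
56,-0.0905,-2.4757,-0.0101,0.6213,-0.1531,0.1760,-0.1344,-0.4868,0.3908,-4.0388,3.2947,-0.8476
57,-0.0814,-2.4778,-0.0075,0.5975,-0.1348,0.1723,-0.1357,-0.4886,0.3874,,,
# any joint saturated: no


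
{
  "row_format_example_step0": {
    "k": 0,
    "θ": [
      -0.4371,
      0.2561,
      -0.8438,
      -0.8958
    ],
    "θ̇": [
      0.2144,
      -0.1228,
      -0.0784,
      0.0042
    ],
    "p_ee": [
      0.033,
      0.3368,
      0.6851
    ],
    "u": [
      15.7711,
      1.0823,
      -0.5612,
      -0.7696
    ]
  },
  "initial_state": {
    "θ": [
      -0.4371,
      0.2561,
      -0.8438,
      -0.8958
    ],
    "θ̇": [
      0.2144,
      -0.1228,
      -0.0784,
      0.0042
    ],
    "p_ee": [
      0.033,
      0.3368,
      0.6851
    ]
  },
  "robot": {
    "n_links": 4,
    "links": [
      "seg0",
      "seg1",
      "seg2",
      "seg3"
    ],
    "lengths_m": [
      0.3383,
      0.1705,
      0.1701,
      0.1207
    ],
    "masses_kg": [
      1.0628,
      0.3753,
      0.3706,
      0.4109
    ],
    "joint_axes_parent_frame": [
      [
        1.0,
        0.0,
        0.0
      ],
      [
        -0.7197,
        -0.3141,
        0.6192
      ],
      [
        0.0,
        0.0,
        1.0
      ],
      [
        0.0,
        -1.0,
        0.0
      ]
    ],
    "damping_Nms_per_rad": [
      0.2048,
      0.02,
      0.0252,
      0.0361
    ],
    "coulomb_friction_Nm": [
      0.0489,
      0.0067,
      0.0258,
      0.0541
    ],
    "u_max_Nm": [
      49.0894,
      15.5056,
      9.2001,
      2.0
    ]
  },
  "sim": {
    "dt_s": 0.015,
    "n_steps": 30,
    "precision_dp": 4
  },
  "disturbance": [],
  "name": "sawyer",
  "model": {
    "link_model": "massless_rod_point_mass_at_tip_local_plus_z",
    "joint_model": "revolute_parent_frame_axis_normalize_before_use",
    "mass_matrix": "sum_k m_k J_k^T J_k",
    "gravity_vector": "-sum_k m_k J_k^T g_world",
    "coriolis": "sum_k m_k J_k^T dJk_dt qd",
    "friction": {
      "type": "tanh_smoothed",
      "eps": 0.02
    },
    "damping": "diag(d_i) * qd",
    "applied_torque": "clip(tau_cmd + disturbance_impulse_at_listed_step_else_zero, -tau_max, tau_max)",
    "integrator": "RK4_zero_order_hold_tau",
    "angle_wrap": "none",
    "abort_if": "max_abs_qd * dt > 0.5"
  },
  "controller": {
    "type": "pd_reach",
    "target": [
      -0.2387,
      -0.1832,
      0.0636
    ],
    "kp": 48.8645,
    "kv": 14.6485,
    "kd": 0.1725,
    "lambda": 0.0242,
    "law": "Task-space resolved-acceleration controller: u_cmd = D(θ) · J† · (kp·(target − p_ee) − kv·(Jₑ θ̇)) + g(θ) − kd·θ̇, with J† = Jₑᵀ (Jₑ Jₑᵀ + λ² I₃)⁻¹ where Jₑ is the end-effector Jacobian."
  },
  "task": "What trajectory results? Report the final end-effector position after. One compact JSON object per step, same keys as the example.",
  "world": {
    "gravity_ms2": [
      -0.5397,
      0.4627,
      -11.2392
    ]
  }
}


{"k":1,"\u03b8":[-0.4261,0.2815,-0.8531,-0.9423],"\u03b8\u0307":[1.2341,3.4074,-1.0242,-5.9083],"p_ee":[0.0319,0.332,0.6835],"u":[13.8007,-0.1806,-0.3427,0.3803]}
{"k":2,"\u03b8":[-0.4031,0.3425,-0.8592,-1.0273],"\u03b8\u0307":[1.8281,4.702,0.16,-5.4202],"p_ee":[0.0279,0.3259,0.6786],"u":[14.0671,-1.0972,-0.5443,0.175]}
{"k":3,"\u03b8":[-0.3725,0.4195,-0.8558,-1.1066],"\u03b8\u0307":[2.2393,5.5338,0.3395,-5.1165],"p_ee":[0.021,0.32,0.6731],"u":[13.4078,-1.5882,-0.5097,0.0727]}
{"k":4,"\u03b8":[-0.3367,0.506,-0.8479,-1.1805],"\u03b8\u0307":[2.5351,5.9914,0.7376,-4.7273],"p_ee":[0.0117,0.3134,0.6672],"u":[12.6433,-1.8721,-0.513,-0.0057]}
{"k":5,"\u03b8":[-0.297,0.5976,-0.8343,-1.2489],"\u03b8\u0307":[2.7477,6.2158,1.0998,-4.3803],"p_ee":[0.0005,0.3057,0.6609],"u":[11.5222,-2.0192,-0.5036,-0.048]}
{"k":6,"\u03b8":[-0.2548,0.6913,-0.8158,-1.3123],"\u03b8\u0307":[2.8919,6.271,1.3879,-4.0602],"p_ee":[-0.0121,0.2966,0.6542],"u":[10.1081,-2.0883,-0.4797,-0.0679]}
{"k":7,"\u03b8":[-0.2108,0.7849,-0.7936,-1.371],"\u03b8\u0307":[2.9778,6.2044,1.5865,-3.7635],"p_ee":[-0.0259,0.286,0.6469],"u":[8.5222,-2.119,-0.4441,-0.0729]}
{"k":8,"\u03b8":[-0.1659,0.8768,-0.769,-1.4254],"\u03b8\u0307":[3.0144,6.0541,1.6984,-3.4906],"p_ee":[-0.0403,0.274,0.6391],"u":[6.8921,-2.1357,-0.402,-0.0674]}
{"k":9,"\u03b8":[-0.1207,0.966,-0.7434,-1.4759],"\u03b8\u0307":[3.0106,5.8508,1.7376,-3.2421],"p_ee":[-0.0551,0.2607,0.6307],"u":[5.323,-2.1525,-0.3589,-0.0544]}
{"k":10,"\u03b8":[-0.0759,1.0519,-0.7175,-1.5228],"\u03b8\u0307":[2.9749,5.6184,1.7225,-3.0177],"p_ee":[-0.0699,0.2463,0.6218],"u":[3.8859,-2.1762,-0.3195,-0.0363]}
{"k":11,"\u03b8":[-0.0317,1.1343,-0.6922,-1.5665],"\u03b8\u0307":[2.9148,5.3742,1.6708,-2.8161],"p_ee":[-0.0846,0.2311,0.6124],"u":[2.6184,-2.2095,-0.2869,-0.0149]}
{"k":12,"\u03b8":[0.0113,1.213,-0.6678,-1.6074],"\u03b8\u0307":[2.8367,5.1304,1.5974,-2.6348],"p_ee":[-0.0989,0.2152,0.6025],"u":[1.5312,-2.2526,-0.2624,0.008]}
{"k":13,"\u03b8":[0.0532,1.2882,-0.6445,-1.6456],"\u03b8\u0307":[2.7461,4.8948,1.5131,-2.4712],"p_ee":[-0.1126,0.1991,0.5921],"u":[0.6171,-2.3043,-0.2462,0.031]}
{"k":14,"\u03b8":[0.0936,1.3599,-0.6226,-1.6816],"\u03b8\u0307":[2.6471,4.672,1.4251,-2.3222],"p_ee":[-0.1256,0.1828,0.5812],"u":[-0.1413,-2.3628,-0.2378,0.053]}
{"k":15,"\u03b8":[0.1325,1.4283,-0.602,-1.7153],"\u03b8\u0307":[2.5429,4.4647,1.3381,-2.1852],"p_ee":[-0.138,0.1666,0.57],"u":[-0.7657,-2.4262,-0.236,0.0731]}
{"k":16,"\u03b8":[0.1698,1.4938,-0.5827,-1.7471],"\u03b8\u0307":[2.436,4.2735,1.2544,-2.0576],"p_ee":[-0.1496,0.1507,0.5583],"u":[-1.2782,-2.4926,-0.2397,0.0907]}
{"k":17,"\u03b8":[0.2055,1.5566,-0.5646,-1.7771],"\u03b8\u0307":[2.3283,4.0985,1.1754,-1.9377],"p_ee":[-0.1605,0.1351,0.5463],"u":[-1.6996,-2.5604,-0.2475,0.1055]}
{"k":18,"\u03b8":[0.2396,1.6168,-0.5476,-1.8053],"\u03b8\u0307":[2.2211,3.9388,1.1015,-1.8238],"p_ee":[-0.1707,0.12,0.5341],"u":[-2.0479,-2.628,-0.2584,0.1173]}
{"k":19,"\u03b8":[0.2721,1.6748,-0.5317,-1.8318],"\u03b8\u0307":[2.1154,3.7933,1.0329,-1.715],"p_ee":[-0.1802,0.1054,0.5216],"u":[-2.3381,-2.6941,-0.2713,0.1261]}
{"k":20,"\u03b8":[0.303,1.7307,-0.5168,-1.8568],"\u03b8\u0307":[2.012,3.6605,0.9694,-1.6104],"p_ee":[-0.189,0.0915,0.509],"u":[-2.5827,-2.7576,-0.2857,0.132]}
{"k":21,"\u03b8":[0.3324,1.7847,-0.5028,-1.8802],"\u03b8\u0307":[1.9112,3.5389,0.9107,-1.5096],"p_ee":[-0.1972,0.0781,0.4962],"u":[-2.7919,-2.8177,-0.3007,0.1351]}
{"k":22,"\u03b8":[0.3603,1.8369,-0.4897,-1.9021],"\u03b8\u0307":[1.8136,3.4273,0.8565,-1.4122],"p_ee":[-0.2048,0.0653,0.4833],"u":[-2.9735,-2.8737,-0.316,0.1357]}
{"k":23,"\u03b8":[0.3868,1.8875,-0.4773,-1.9226],"\u03b8\u0307":[1.7193,3.3241,0.8065,-1.3179],"p_ee":[-0.2118,0.0532,0.4704],"u":[-3.1338,-2.9251,-0.3311,0.1339]}
{"k":24,"\u03b8":[0.4119,1.9367,-0.4657,-1.9418],"\u03b8\u0307":[1.6285,3.228,0.7603,-1.2268],"p_ee":[-0.2182,0.0417,0.4575],"u":[-3.2779,-2.9714,-0.3459,0.13]}
{"k":25,"\u03b8":[0.4357,1.9844,-0.4547,-1.9595],"\u03b8\u0307":[1.5412,3.138,0.7176,-1.1388],"p_ee":[-0.2242,0.0308,0.4447],"u":[-3.4094,-3.0126,-0.36,0.1243]}
{"k":26,"\u03b8":[0.4581,2.0309,-0.4443,-1.976],"\u03b8\u0307":[1.4576,3.0529,0.6782,-1.0539],"p_ee":[-0.2297,0.0204,0.4319],"u":[-3.5313,-3.0485,-0.3734,0.1169]}
{"k":27,"\u03b8":[0.4794,2.076,-0.4345,-1.9913],"\u03b8\u0307":[1.3776,2.9718,0.6416,-0.9721],"p_ee":[-0.2347,0.0106,0.4192],"u":[-3.6458,-3.0789,-0.3859,0.1081]}
{"k":28,"\u03b8":[0.4995,2.12,-0.4253,-2.0053],"\u03b8\u0307":[1.3012,2.8939,0.6078,-0.8935],"p_ee":[-0.2393,0.0013,0.4066],"u":[-3.7546,-3.1041,-0.3975,0.0982]}
{"k":29,"\u03b8":[0.5184,2.1629,-0.4165,-2.0182],"\u03b8\u0307":[1.2283,2.8185,0.5764,-0.8183],"p_ee":[-0.2435,-0.0075,0.3942],"u":[-3.859,-3.1241,-0.4081,0.0872]}
{"k":30,"\u03b8":[0.5363,2.2046,-0.4081,-2.03],"\u03b8\u0307":[1.1588,2.7451,0.5471,-0.7463],"p_ee":[-0.2473,-0.0158,0.3819]}
{"summary": "final p_ee position (m): -0.2473 -0.0158 0.3819"}


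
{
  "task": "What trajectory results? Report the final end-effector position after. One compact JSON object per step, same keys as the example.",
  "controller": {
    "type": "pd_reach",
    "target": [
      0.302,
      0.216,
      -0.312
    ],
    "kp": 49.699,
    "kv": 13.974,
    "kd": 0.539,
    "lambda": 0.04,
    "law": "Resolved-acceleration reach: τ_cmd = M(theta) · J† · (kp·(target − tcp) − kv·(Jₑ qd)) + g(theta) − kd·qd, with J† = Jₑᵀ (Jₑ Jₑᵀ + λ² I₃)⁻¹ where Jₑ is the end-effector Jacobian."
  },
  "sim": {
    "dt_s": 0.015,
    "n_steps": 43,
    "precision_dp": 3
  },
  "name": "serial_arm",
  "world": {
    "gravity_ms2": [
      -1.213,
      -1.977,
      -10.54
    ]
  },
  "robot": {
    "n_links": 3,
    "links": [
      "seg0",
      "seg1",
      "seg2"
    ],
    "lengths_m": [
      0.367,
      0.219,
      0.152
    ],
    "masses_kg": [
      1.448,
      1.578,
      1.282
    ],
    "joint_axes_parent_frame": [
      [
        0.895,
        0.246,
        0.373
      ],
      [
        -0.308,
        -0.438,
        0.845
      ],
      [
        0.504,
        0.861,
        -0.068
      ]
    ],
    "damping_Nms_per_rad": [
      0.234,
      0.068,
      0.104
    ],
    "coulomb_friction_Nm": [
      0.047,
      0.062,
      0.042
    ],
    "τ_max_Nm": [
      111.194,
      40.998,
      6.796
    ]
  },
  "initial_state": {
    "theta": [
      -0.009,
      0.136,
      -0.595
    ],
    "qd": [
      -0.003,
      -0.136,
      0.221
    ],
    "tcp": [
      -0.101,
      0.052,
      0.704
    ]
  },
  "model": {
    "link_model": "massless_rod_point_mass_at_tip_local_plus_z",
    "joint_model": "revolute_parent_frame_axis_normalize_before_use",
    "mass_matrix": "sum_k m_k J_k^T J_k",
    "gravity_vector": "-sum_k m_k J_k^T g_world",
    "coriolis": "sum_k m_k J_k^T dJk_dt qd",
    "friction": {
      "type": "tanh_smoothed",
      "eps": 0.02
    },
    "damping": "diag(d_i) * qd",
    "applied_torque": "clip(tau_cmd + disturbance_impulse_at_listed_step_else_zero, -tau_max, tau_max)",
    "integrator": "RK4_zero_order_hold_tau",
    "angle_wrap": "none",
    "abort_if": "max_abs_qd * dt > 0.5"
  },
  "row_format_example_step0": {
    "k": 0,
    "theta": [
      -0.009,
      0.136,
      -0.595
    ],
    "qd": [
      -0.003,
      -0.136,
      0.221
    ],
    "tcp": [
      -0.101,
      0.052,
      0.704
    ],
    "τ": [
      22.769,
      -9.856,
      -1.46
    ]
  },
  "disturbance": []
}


{"k":1,"theta":[-0.008,0.094,-0.651],"qd":[0.171,-5.215,-7.337],"tcp":[-0.099,0.052,0.702],"\u03c4":[21.577,-5.975,2.656]}
{"k":2,"theta":[-0.003,0.014,-0.759],"qd":[0.416,-5.455,-7.123],"tcp":[-0.095,0.053,0.695],"\u03c4":[16.408,-4.24,1.523]}
{"k":3,"theta":[0.005,-0.068,-0.867],"qd":[0.632,-5.56,-7.28],"tcp":[-0.088,0.051,0.689],"\u03c4":[10.899,-2.781,0.886]}
{"k":4,"theta":[0.015,-0.151,-0.977],"qd":[0.809,-5.442,-7.422],"tcp":[-0.081,0.048,0.681],"\u03c4":[5.375,-1.612,0.441]}
{"k":5,"theta":[0.028,-0.231,-1.09],"qd":[0.935,-5.197,-7.538],"tcp":[-0.072,0.043,0.673],"\u03c4":[0.209,-0.673,0.161]}
{"k":6,"theta":[0.043,-0.306,-1.203],"qd":[1.005,-4.901,-7.624],"tcp":[-0.064,0.038,0.663],"\u03c4":[-4.373,0.087,0.022]}
{"k":7,"theta":[0.058,-0.377,-1.318],"qd":[1.016,-4.604,-7.681],"tcp":[-0.056,0.032,0.652],"\u03c4":[-8.279,0.711,0.0]}
{"k":8,"theta":[0.073,-0.444,-1.433],"qd":[0.969,-4.339,-7.71],"tcp":[-0.047,0.026,0.64],"\u03c4":[-11.518,1.236,0.076]}
{"k":9,"theta":[0.087,-0.508,-1.549],"qd":[0.868,-4.122,-7.715],"tcp":[-0.039,0.021,0.627],"\u03c4":[-14.16,1.686,0.228]}
{"k":10,"theta":[0.099,-0.568,-1.664],"qd":[0.717,-3.96,-7.699],"tcp":[-0.032,0.016,0.613],"\u03c4":[-16.3,2.083,0.437]}
{"k":11,"theta":[0.108,-0.626,-1.779],"qd":[0.522,-3.854,-7.663],"tcp":[-0.025,0.011,0.598],"\u03c4":[-18.04,2.439,0.685]}
{"k":12,"theta":[0.114,-0.684,-1.893],"qd":[0.286,-3.799,-7.61],"tcp":[-0.018,0.008,0.583],"\u03c4":[-19.473,2.761,0.955]}
{"k":13,"theta":[0.116,-0.74,-2.007],"qd":[0.015,-3.791,-7.538],"tcp":[-0.012,0.005,0.567],"\u03c4":[-20.674,3.05,1.233]}
{"k":14,"theta":[0.114,-0.797,-2.119],"qd":[-0.286,-3.818,-7.443],"tcp":[-0.006,0.003,0.552],"\u03c4":[-21.709,3.295,1.504]}
{"k":15,"theta":[0.108,-0.855,-2.23],"qd":[-0.614,-3.881,-7.326],"tcp":[-0.002,0.002,0.536],"\u03c4":[-22.571,3.487,1.759]}
{"k":16,"theta":[0.096,-0.914,-2.338],"qd":[-0.965,-3.976,-7.181],"tcp":[0.002,0.002,0.521],"\u03c4":[-23.214,3.596,1.99]}
{"k":17,"theta":[0.079,-0.974,-2.445],"qd":[-1.334,-4.104,-7.001],"tcp":[0.004,0.002,0.507],"\u03c4":[-23.505,3.581,2.186]}
{"k":18,"theta":[0.056,-1.037,-2.548],"qd":[-1.713,-4.282,-6.779],"tcp":[0.005,0.004,0.493],"\u03c4":[-23.165,3.385,2.34]}
{"k":19,"theta":[0.027,-1.103,-2.648],"qd":[-2.092,-4.542,-6.497],"tcp":[0.005,0.007,0.48],"\u03c4":[-21.713,2.959,2.44]}
{"k":20,"theta":[-0.007,-1.174,-2.742],"qd":[-2.445,-4.904,-6.122],"tcp":[0.003,0.011,0.468],"\u03c4":[-18.557,2.316,2.467]}
{"k":21,"theta":[-0.046,-1.251,-2.83],"qd":[-2.723,-5.3,-5.606],"tcp":[-0.001,0.016,0.458],"\u03c4":[-13.59,1.686,2.398]}
{"k":22,"theta":[-0.088,-1.332,-2.909],"qd":[-2.856,-5.474,-4.92],"tcp":[-0.005,0.022,0.448],"\u03c4":[-8.2,1.493,2.236]}
{"k":23,"theta":[-0.13,-1.412,-2.977],"qd":[-2.816,-5.093,-4.134],"tcp":[-0.011,0.03,0.441],"\u03c4":[-4.596,1.841,2.036]}
{"k":24,"theta":[-0.171,-1.48,-3.033],"qd":[-2.667,-4.111,-3.401],"tcp":[-0.018,0.038,0.434],"\u03c4":[-3.457,2.333,1.868]}
{"k":25,"theta":[-0.21,-1.532,-3.08],"qd":[-2.509,-2.814,-2.82],"tcp":[-0.024,0.047,0.428],"\u03c4":[-3.958,2.665,1.75]}
{"k":26,"theta":[-0.247,-1.564,-3.119],"qd":[-2.402,-1.495,-2.392],"tcp":[-0.03,0.056,0.423],"\u03c4":[-5.202,2.812,1.66]}
{"k":27,"theta":[-0.282,-1.577,-3.153],"qd":[-2.361,-0.307,-2.088],"tcp":[-0.035,0.066,0.419],"\u03c4":[-6.686,2.847,1.58]}
{"k":28,"theta":[-0.318,-1.575,-3.182],"qd":[-2.392,0.616,-1.879],"tcp":[-0.04,0.076,0.415],"\u03c4":[-8.071,2.872,1.502]}
{"k":29,"theta":[-0.354,-1.56,-3.21],"qd":[-2.476,1.388,-1.749],"tcp":[-0.044,0.087,0.41],"\u03c4":[-9.313,2.864,1.429]}
{"k":30,"theta":[-0.393,-1.534,-3.235],"qd":[-2.607,2.023,-1.686],"tcp":[-0.048,0.098,0.406],"\u03c4":[-10.329,2.833,1.358]}
{"k":31,"theta":[-0.433,-1.5,-3.261],"qd":[-2.778,2.524,-1.678],"tcp":[-0.051,0.11,0.401],"\u03c4":[-10.957,2.769,1.288]}
{"k":32,"theta":[-0.476,-1.459,-3.286],"qd":[-2.983,2.89,-1.712],"tcp":[-0.054,0.123,0.396],"\u03c4":[-10.899,2.637,1.211]}
{"k":33,"theta":[-0.523,-1.414,-3.312],"qd":[-3.21,3.112,-1.761],"tcp":[-0.057,0.137,0.391],"\u03c4":[-9.639,2.364,1.117]}
{"k":34,"theta":[-0.572,-1.367,-3.339],"qd":[-3.435,3.168,-1.782],"tcp":[-0.059,0.152,0.384],"\u03c4":[-6.425,1.846,0.982]}
{"k":35,"theta":[-0.625,-1.321,-3.365],"qd":[-3.62,3.031,-1.701],"tcp":[-0.06,0.168,0.377],"\u03c4":[-0.589,1.0,0.769]}
{"k":36,"theta":[-0.68,-1.278,-3.388],"qd":[-3.711,2.688,-1.424],"tcp":[-0.061,0.184,0.369],"\u03c4":[7.478,-0.102,0.444]}
{"k":37,"theta":[-0.736,-1.241,-3.406],"qd":[-3.661,2.167,-0.895],"tcp":[-0.061,0.202,0.36],"\u03c4":[15.286,-1.09,0.011]}
{"k":38,"theta":[-0.789,-1.214,-3.414],"qd":[-3.472,1.567,-0.196],"tcp":[-0.061,0.219,0.35],"\u03c4":[19.237,-1.464,-0.443]}
{"k":39,"theta":[-0.839,-1.194,-3.413],"qd":[-3.234,1.017,0.39],"tcp":[-0.06,0.236,0.34],"\u03c4":[17.695,-1.038,-0.734]}
{"k":40,"theta":[-0.886,-1.182,-3.404],"qd":[-3.047,0.672,0.701],"tcp":[-0.059,0.252,0.328],"\u03c4":[12.514,-0.159,-0.819]}
{"k":41,"theta":[-0.932,-1.172,-3.394],"qd":[-2.979,0.581,0.682],"tcp":[-0.057,0.268,0.317],"\u03c4":[6.726,0.707,-0.721]}
{"k":42,"theta":[-0.977,-1.163,-3.386],"qd":[-3.034,0.697,0.428],"tcp":[-0.055,0.283,0.305],"\u03c4":[2.723,1.229,-0.538]}
{"k":43,"theta":[-1.023,-1.151,-3.382],"qd":[-3.172,0.913,0.099],"tcp":[-0.053,0.297,0.292]}
{"summary": "final tcp position (m): -0.053 0.297 0.292"}
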